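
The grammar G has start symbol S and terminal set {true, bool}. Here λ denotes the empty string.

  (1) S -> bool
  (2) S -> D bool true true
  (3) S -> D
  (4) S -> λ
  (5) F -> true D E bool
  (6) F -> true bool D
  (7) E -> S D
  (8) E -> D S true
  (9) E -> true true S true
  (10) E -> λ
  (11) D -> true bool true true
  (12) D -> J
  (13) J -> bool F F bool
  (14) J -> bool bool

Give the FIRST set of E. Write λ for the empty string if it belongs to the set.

{λ, bool, true}

FIRST(F) = {true}
FIRST(J) = {bool}
FIRST(D) = {bool, true}  (via J)
FIRST(S) = {λ, bool, true}  (via D bool true true, D)
FIRST(E) = {λ, bool, true}  (via S D, D S true)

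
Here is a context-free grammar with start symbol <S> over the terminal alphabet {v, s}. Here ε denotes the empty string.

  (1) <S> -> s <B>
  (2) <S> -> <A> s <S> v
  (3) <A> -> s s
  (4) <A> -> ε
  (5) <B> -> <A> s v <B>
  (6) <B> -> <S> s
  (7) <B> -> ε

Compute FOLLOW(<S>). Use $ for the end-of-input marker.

{$, s, v}

FIRST(<A>): from <A>->s s we get {s}; from <A>->ε we get {ε}. So FIRST(<A>) = {ε, s}.
FIRST(<S>): from <S>->s <B> we get {s}; from <S>-><A> s <S> v we get {s}. So FIRST(<S>) = {s}.
FIRST(<B>): from <B>-><A> s v <B> we get {s}; from <B>-><S> s we get {s}; from <B>->ε we get {ε}. So FIRST(<B>) = {ε, s}.
FOLLOW(<S>) includes $ since <S> is the start symbol.
FOLLOW(<S>): in <S>-><A> s <S> v, <S> is followed by v with FIRST {v}; in <B>-><S> s, <S> is followed by s with FIRST {s}. Thus FOLLOW(<S>) = {$, s, v}.
FOLLOW(<A>): in <S>-><A> s <S> v, <A> is followed by s <S> v with FIRST {s}; in <B>-><A> s v <B>, <A> is followed by s v <B> with FIRST {s}. Thus FOLLOW(<A>) = {s}.
FOLLOW(<B>): in <S>->s <B>, the suffix after <B> is empty, so FOLLOW(<B>) ⊇ FOLLOW(<S>) = {$, s, v}; in <B>-><A> s v <B>, the suffix after <B> is empty (adds nothing new). Thus FOLLOW(<B>) = {$, s, v}.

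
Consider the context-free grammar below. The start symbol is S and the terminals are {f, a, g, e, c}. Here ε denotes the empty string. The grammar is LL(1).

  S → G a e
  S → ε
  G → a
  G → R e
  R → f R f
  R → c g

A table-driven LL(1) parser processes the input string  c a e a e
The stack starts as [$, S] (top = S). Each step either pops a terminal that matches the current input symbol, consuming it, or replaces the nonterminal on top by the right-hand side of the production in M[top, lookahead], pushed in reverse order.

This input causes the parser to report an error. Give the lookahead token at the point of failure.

a

step 1: stack=$ S  input=c a e a e $  — expand S → G a e
step 2: stack=$ e a G  input=c a e a e $  — expand G → R e
step 3: stack=$ e a e R  input=c a e a e $  — expand R → c g
step 4: stack=$ e a e g c  input=c a e a e $  — match c
step 5: stack=$ e a e g  input=a e a e $  — error: top is terminal g but lookahead is a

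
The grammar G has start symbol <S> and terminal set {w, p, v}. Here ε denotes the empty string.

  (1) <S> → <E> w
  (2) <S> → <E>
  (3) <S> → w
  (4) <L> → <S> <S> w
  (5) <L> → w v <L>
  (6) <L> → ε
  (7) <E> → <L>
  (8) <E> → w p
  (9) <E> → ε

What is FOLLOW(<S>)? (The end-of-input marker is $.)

{$, w}

FIRST(<S>): from <S>→<E> w we get {w}; from <S>→<E> we get {ε, w}; from <S>→w we get {w}. So FIRST(<S>) = {ε, w}.
FIRST(<L>): from <L>→<S> <S> w we get {w}; from <L>→w v <L> we get {w}; from <L>→ε we get {ε}. So FIRST(<L>) = {ε, w}.
FIRST(<E>): from <E>→<L> we get {ε, w}; from <E>→w p we get {w}; from <E>→ε we get {ε}. So FIRST(<E>) = {ε, w}.
FOLLOW(<S>) includes $ since <S> is the start symbol.
FOLLOW(<S>): in <L>→<S> <S> w (occurrence 1), <S> is followed by <S> w with FIRST {w}; in <L>→<S> <S> w (occurrence 2), <S> is followed by w with FIRST {w}. Thus FOLLOW(<S>) = {$, w}.
FOLLOW(<E>): in <S>→<E> w, <E> is followed by w with FIRST {w}; in <S>→<E>, the suffix after <E> is empty, so FOLLOW(<E>) ⊇ FOLLOW(<S>) = {$, w}. Thus FOLLOW(<E>) = {$, w}.
FOLLOW(<L>): in <L>→w v <L>, the suffix after <L> is empty (adds nothing new); in <E>→<L>, the suffix after <L> is empty, so FOLLOW(<L>) ⊇ FOLLOW(<E>) = {$, w}. Thus FOLLOW(<L>) = {$, w}.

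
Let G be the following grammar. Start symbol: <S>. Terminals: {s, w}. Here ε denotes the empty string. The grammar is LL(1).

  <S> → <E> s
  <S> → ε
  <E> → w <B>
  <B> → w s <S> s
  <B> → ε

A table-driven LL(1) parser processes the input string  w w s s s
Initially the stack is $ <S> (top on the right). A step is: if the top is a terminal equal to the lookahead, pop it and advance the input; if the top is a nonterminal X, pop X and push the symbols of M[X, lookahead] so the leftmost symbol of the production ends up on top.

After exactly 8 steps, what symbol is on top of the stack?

s

     Stack          Input        Action
  1  $ <S>          w w s s s $  expand <S> → <E> s
  2  $ s <E>        w w s s s $  expand <E> → w <B>
  3  $ s <B> w      w w s s s $  match w
  4  $ s <B>        w s s s $    expand <B> → w s <S> s
  5  $ s s <S> s w  w s s s $    match w
  6  $ s s <S> s    s s s $      match s
  7  $ s s <S>      s s $        expand <S> → ε
  8  $ s s          s s $        match s
Stack after step 8: $ s (top = s).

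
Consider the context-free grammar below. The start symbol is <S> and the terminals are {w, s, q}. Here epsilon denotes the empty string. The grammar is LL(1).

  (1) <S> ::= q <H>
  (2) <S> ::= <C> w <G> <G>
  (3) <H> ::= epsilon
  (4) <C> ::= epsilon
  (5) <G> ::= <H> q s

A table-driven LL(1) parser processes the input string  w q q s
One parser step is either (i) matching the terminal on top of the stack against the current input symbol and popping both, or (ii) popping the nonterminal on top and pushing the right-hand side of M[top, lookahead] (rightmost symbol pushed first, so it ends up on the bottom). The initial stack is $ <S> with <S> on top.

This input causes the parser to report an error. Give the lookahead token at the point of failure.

     Stack            Input      Action
  1  $ <S>            w q q s $  expand <S> ::= <C> w <G> <G>
  2  $ <G> <G> w <C>  w q q s $  expand <C> ::= epsilon
  3  $ <G> <G> w      w q q s $  match w
  4  $ <G> <G>        q q s $    expand <G> ::= <H> q s
  5  $ <G> s q <H>    q q s $    expand <H> ::= epsilon
  6  $ <G> s q        q q s $    match q
  7  $ <G> s          q s $      error: top is terminal s but lookahead is q

q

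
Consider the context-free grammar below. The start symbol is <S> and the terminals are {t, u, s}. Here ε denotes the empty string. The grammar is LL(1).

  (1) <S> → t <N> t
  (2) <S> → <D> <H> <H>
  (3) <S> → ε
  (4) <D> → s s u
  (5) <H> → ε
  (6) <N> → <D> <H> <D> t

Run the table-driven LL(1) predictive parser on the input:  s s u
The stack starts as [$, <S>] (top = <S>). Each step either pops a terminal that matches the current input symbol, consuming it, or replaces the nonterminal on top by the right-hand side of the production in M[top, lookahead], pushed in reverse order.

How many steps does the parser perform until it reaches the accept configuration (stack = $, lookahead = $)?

step 1: stack=$ <S>  input=s s u $  — expand <S> → <D> <H> <H>
step 2: stack=$ <H> <H> <D>  input=s s u $  — expand <D> → s s u
step 3: stack=$ <H> <H> u s s  input=s s u $  — match s
step 4: stack=$ <H> <H> u s  input=s u $  — match s
step 5: stack=$ <H> <H> u  input=u $  — match u
step 6: stack=$ <H> <H>  input=$  — expand <H> → ε
step 7: stack=$ <H>  input=$  — expand <H> → ε
Accept reached after 7 steps.

7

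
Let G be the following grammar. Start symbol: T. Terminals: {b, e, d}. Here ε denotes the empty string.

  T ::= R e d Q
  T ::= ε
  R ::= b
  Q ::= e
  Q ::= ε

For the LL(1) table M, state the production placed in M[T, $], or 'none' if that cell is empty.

T ::= ε

FIRST(R): from R::=b we get {b}. So FIRST(R) = {b}.
FIRST(Q): from Q::=e we get {e}; from Q::=ε we get {ε}. So FIRST(Q) = {ε, e}.
FIRST(T): from T::=R e d Q we get {b}; from T::=ε we get {ε}. So FIRST(T) = {ε, b}.
FOLLOW(T) includes $ since T is the start symbol.
FOLLOW(T): T appears on no right-hand side. Thus FOLLOW(T) = {$}.
For T ::= R e d Q: FIRST(R e d Q) = {b}, so it goes in M[T, t] for t ∈ {b}.
For T ::= ε: FIRST(ε) = {ε}, so it goes in M[T, t] for t ∈ {}; since ε ∈ FIRST, also for every t ∈ FOLLOW(T) = {$}.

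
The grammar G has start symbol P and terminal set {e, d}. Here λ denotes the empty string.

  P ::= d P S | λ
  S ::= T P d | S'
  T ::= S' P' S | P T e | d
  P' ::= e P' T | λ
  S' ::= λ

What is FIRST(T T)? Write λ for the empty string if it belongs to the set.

FIRST(P): from P::=d P S we get {d}; from P::=λ we get {λ}. So FIRST(P) = {λ, d}.
FIRST(P'): from P'::=e P' T we get {e}; from P'::=λ we get {λ}. So FIRST(P') = {λ, e}.
FIRST(S'): from S'::=λ we get {λ}. So FIRST(S') = {λ}.
FIRST(S): from S::=T P d we get {d, e}; from S::=S' we get {λ}. So FIRST(S) = {λ, d, e}.
FIRST(T): from T::=S' P' S we get {λ, d, e}; from T::=P T e we get {d, e}; from T::=d we get {d}. So FIRST(T) = {λ, d, e}.
FIRST(T T): take FIRST of each symbol in turn, carrying on past any symbol whose FIRST contains λ; result {λ, d, e}.

{λ, d, e}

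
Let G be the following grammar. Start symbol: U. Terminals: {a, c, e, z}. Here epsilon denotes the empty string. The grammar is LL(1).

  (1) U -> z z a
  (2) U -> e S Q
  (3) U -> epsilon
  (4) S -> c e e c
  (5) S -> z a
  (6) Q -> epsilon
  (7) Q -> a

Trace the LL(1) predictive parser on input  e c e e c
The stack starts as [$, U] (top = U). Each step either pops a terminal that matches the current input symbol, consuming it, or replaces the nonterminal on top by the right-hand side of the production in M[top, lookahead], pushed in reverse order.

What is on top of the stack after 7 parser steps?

Q

step 1: stack=$ U  input=e c e e c $  — expand U -> e S Q
step 2: stack=$ Q S e  input=e c e e c $  — match e
step 3: stack=$ Q S  input=c e e c $  — expand S -> c e e c
step 4: stack=$ Q c e e c  input=c e e c $  — match c
step 5: stack=$ Q c e e  input=e e c $  — match e
step 6: stack=$ Q c e  input=e c $  — match e
step 7: stack=$ Q c  input=c $  — match c
Stack after step 7: $ Q (top = Q).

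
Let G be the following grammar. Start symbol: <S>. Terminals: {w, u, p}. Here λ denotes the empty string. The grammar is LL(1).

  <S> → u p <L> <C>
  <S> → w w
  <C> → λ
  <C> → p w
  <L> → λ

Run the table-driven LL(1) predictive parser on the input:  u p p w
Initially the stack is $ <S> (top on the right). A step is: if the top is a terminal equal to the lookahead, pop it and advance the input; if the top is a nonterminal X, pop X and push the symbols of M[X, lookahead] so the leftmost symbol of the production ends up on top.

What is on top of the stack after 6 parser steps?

w

     Stack          Input      Action
  1  $ <S>          u p p w $  expand <S> → u p <L> <C>
  2  $ <C> <L> p u  u p p w $  match u
  3  $ <C> <L> p    p p w $    match p
  4  $ <C> <L>      p w $      expand <L> → λ
  5  $ <C>          p w $      expand <C> → p w
  6  $ w p          p w $      match p
Stack after step 6: $ w (top = w).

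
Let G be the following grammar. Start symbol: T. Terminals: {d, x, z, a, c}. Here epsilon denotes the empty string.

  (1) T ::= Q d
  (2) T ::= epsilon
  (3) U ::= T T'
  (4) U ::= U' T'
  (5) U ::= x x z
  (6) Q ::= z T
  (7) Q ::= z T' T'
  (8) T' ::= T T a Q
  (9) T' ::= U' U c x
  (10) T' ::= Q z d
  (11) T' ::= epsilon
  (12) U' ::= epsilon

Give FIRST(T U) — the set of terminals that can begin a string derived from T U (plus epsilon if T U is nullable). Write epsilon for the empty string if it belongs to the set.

{epsilon, a, c, x, z}

FIRST(Q) = {z}
FIRST(U') = {epsilon}
FIRST(T) = {epsilon, z}  (via Q d)
FIRST(U) = {epsilon, a, c, x, z}  (via T T', U' T')
FIRST(T') = {epsilon, a, c, x, z}  (via T T a Q, U' U c x, Q z d)
FIRST(T U): take FIRST of each symbol in turn, carrying on past any symbol whose FIRST contains epsilon; result {epsilon, a, c, x, z}.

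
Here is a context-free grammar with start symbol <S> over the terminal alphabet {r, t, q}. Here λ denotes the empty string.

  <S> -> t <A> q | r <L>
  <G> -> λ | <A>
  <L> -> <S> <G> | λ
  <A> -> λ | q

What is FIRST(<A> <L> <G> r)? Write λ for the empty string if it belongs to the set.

FIRST(<S>) = {r, t}
FIRST(<A>) = {λ, q}
FIRST(<G>) = {λ, q}  (via <A>)
FIRST(<L>) = {λ, r, t}  (via <S> <G>)
FIRST(<A> <L> <G> r): take FIRST of each symbol in turn, carrying on past any symbol whose FIRST contains λ; result {q, r, t}.

{q, r, t}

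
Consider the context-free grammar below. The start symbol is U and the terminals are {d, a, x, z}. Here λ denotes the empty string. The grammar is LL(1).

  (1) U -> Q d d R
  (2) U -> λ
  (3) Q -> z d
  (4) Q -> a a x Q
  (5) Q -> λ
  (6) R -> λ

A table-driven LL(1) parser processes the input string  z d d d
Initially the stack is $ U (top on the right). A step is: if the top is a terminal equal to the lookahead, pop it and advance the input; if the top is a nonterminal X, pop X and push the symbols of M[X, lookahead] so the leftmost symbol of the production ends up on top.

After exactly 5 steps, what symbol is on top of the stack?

d

step 1: stack=$ U  input=z d d d $  — expand U -> Q d d R
step 2: stack=$ R d d Q  input=z d d d $  — expand Q -> z d
step 3: stack=$ R d d d z  input=z d d d $  — match z
step 4: stack=$ R d d d  input=d d d $  — match d
step 5: stack=$ R d d  input=d d $  — match d
Stack after step 5: $ R d (top = d).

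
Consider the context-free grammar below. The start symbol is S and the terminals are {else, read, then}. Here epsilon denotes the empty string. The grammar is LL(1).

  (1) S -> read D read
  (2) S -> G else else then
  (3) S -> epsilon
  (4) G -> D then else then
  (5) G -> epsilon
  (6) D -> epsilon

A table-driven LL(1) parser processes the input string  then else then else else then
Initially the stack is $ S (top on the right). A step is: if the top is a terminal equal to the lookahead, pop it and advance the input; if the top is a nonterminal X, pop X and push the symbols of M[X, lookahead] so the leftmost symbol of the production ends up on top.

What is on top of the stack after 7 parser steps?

     Stack                              Input                            Action
  1  $ S                                then else then else else then $  expand S -> G else else then
  2  $ then else else G                 then else then else else then $  expand G -> D then else then
  3  $ then else else then else then D  then else then else else then $  expand D -> epsilon
  4  $ then else else then else then    then else then else else then $  match then
  5  $ then else else then else         else then else else then $       match else
  6  $ then else else then              then else else then $            match then
  7  $ then else else                   else else then $                 match else
Stack after step 7: $ then else (top = else).

else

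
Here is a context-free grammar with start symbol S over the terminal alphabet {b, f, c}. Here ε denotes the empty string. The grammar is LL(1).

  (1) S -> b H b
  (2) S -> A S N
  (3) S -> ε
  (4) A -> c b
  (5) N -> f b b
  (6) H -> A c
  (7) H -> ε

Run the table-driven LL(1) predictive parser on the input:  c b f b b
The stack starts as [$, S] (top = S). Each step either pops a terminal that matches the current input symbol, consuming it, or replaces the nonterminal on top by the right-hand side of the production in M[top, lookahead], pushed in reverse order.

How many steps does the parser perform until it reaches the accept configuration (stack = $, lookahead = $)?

9

step 1: stack=$ S  input=c b f b b $  — expand S -> A S N
step 2: stack=$ N S A  input=c b f b b $  — expand A -> c b
step 3: stack=$ N S b c  input=c b f b b $  — match c
step 4: stack=$ N S b  input=b f b b $  — match b
step 5: stack=$ N S  input=f b b $  — expand S -> ε
step 6: stack=$ N  input=f b b $  — expand N -> f b b
step 7: stack=$ b b f  input=f b b $  — match f
step 8: stack=$ b b  input=b b $  — match b
step 9: stack=$ b  input=b $  — match b
Accept reached after 9 steps.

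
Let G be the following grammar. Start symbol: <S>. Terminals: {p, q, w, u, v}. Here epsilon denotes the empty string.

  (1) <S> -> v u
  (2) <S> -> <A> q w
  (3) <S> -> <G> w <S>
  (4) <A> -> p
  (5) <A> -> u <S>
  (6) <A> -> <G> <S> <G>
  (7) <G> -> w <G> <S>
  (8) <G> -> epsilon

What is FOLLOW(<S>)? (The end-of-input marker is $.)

FIRST(<G>): from <G>->w <G> <S> we get {w}; from <G>->epsilon we get {epsilon}. So FIRST(<G>) = {epsilon, w}.
FIRST(<S>): from <S>->v u we get {v}; from <S>-><A> q w we get {p, u, v, w}; from <S>-><G> w <S> we get {w}. So FIRST(<S>) = {p, u, v, w}.
FIRST(<A>): from <A>->p we get {p}; from <A>->u <S> we get {u}; from <A>-><G> <S> <G> we get {p, u, v, w}. So FIRST(<A>) = {p, u, v, w}.
FOLLOW(<S>) includes $ since <S> is the start symbol.
FOLLOW(<A>): in <S>-><A> q w, <A> is followed by q w with FIRST {q}. Thus FOLLOW(<A>) = {q}.
FOLLOW(<G>): in <S>-><G> w <S>, <G> is followed by w <S> with FIRST {w}; in <A>-><G> <S> <G> (occurrence 1), <G> is followed by <S> <G> with FIRST {p, u, v, w}; in <A>-><G> <S> <G> (occurrence 2), the suffix after <G> is empty, so FOLLOW(<G>) ⊇ FOLLOW(<A>) = {q}; in <G>->w <G> <S>, <G> is followed by <S> with FIRST {p, u, v, w}. Thus FOLLOW(<G>) = {p, q, u, v, w}.
FOLLOW(<S>): in <S>-><G> w <S>, the suffix after <S> is empty (adds nothing new); in <A>->u <S>, the suffix after <S> is empty, so FOLLOW(<S>) ⊇ FOLLOW(<A>) = {q}; in <A>-><G> <S> <G>, <S> is followed by <G> with FIRST {epsilon, w}; in <A>-><G> <S> <G>, the suffix after <S> is nullable, so FOLLOW(<S>) ⊇ FOLLOW(<A>) = {q}; in <G>->w <G> <S>, the suffix after <S> is empty, so FOLLOW(<S>) ⊇ FOLLOW(<G>) = {p, q, u, v, w}. Thus FOLLOW(<S>) = {$, p, q, u, v, w}.

{$, p, q, u, v, w}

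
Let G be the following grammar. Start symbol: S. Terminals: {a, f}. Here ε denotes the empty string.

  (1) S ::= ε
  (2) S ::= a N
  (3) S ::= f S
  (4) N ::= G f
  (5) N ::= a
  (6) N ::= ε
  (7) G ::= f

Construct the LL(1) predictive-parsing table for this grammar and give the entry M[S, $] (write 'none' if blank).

FIRST(S): from S::=ε we get {ε}; from S::=a N we get {a}; from S::=f S we get {f}. So FIRST(S) = {ε, a, f}.
FIRST(G): from G::=f we get {f}. So FIRST(G) = {f}.
FIRST(N): from N::=G f we get {f}; from N::=a we get {a}; from N::=ε we get {ε}. So FIRST(N) = {ε, a, f}.
FOLLOW(S) includes $ since S is the start symbol.
FOLLOW(S): in S::=f S, the suffix after S is empty (adds nothing new). Thus FOLLOW(S) = {$}.
For S ::= ε: FIRST(ε) = {ε}, so it goes in M[S, t] for t ∈ {}; since ε ∈ FIRST, also for every t ∈ FOLLOW(S) = {$}.
For S ::= a N: FIRST(a N) = {a}, so it goes in M[S, t] for t ∈ {a}.
For S ::= f S: FIRST(f S) = {f}, so it goes in M[S, t] for t ∈ {f}.

S ::= ε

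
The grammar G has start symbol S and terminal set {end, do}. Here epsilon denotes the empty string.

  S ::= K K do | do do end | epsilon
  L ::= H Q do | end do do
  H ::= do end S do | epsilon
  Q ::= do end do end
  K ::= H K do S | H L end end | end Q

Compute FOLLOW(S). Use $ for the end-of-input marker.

{$, do, end}

FIRST(H) = {epsilon, do}
FIRST(Q) = {do}
FIRST(L) = {do, end}  (via H Q do)
FIRST(K) = {do, end}  (via H K do S, H L end end)
FIRST(S) = {epsilon, do, end}  (via K K do)
FOLLOW(S) includes $ since S is the start symbol.
FOLLOW(L): in K::=H L end end, L is followed by end end with FIRST {end}. Thus FOLLOW(L) = {end}.
FOLLOW(H): in L::=H Q do, H is followed by Q do with FIRST {do}; in K::=H K do S, H is followed by K do S with FIRST {do, end}; in K::=H L end end, H is followed by L end end with FIRST {do, end}. Thus FOLLOW(H) = {do, end}.
FOLLOW(K): in S::=K K do (occurrence 1), K is followed by K do with FIRST {do, end}; in S::=K K do (occurrence 2), K is followed by do with FIRST {do}; in K::=H K do S, K is followed by do S with FIRST {do}. Thus FOLLOW(K) = {do, end}.
FOLLOW(S): in H::=do end S do, S is followed by do with FIRST {do}; in K::=H K do S, the suffix after S is empty, so FOLLOW(S) ⊇ FOLLOW(K) = {do, end}. Thus FOLLOW(S) = {$, do, end}.
FOLLOW(Q): in L::=H Q do, Q is followed by do with FIRST {do}; in K::=end Q, the suffix after Q is empty, so FOLLOW(Q) ⊇ FOLLOW(K) = {do, end}. Thus FOLLOW(Q) = {do, end}.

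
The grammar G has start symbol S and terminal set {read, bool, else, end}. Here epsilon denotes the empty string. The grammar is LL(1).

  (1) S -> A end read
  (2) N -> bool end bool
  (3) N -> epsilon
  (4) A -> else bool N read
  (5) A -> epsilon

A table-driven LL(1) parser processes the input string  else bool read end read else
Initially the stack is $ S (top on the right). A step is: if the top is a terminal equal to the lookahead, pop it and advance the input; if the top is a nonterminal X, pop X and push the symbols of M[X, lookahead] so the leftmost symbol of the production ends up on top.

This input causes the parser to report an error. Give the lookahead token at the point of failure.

step 1: stack=$ S  input=else bool read end read else $  — expand S -> A end read
step 2: stack=$ read end A  input=else bool read end read else $  — expand A -> else bool N read
step 3: stack=$ read end read N bool else  input=else bool read end read else $  — match else
step 4: stack=$ read end read N bool  input=bool read end read else $  — match bool
step 5: stack=$ read end read N  input=read end read else $  — expand N -> epsilon
step 6: stack=$ read end read  input=read end read else $  — match read
step 7: stack=$ read end  input=end read else $  — match end
step 8: stack=$ read  input=read else $  — match read
step 9: stack=$  input=else $  — error: stack empty but input remains

else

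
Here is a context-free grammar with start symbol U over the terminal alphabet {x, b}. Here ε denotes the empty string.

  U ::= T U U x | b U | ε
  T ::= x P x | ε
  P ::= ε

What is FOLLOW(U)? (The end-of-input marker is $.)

FIRST(T) = {ε, x}
FIRST(P) = {ε}
FIRST(U) = {ε, b, x}  (via T U U x)
FOLLOW(U) includes $ since U is the start symbol.
FOLLOW(U): in U::=T U U x (occurrence 1), U is followed by U x with FIRST {b, x}; in U::=T U U x (occurrence 2), U is followed by x with FIRST {x}; in U::=b U, the suffix after U is empty (adds nothing new). Thus FOLLOW(U) = {$, b, x}.
FOLLOW(T): in U::=T U U x, T is followed by U U x with FIRST {b, x}. Thus FOLLOW(T) = {b, x}.
FOLLOW(P): in T::=x P x, P is followed by x with FIRST {x}. Thus FOLLOW(P) = {x}.

{$, b, x}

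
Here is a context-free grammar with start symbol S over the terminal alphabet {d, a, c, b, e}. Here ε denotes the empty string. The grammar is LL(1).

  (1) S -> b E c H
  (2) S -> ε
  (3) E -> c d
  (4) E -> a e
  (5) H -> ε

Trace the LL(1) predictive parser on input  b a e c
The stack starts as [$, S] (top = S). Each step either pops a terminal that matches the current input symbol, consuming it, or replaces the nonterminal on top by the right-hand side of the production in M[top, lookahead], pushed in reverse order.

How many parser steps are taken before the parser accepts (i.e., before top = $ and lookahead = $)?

     Stack      Input      Action
  1  $ S        b a e c $  expand S -> b E c H
  2  $ H c E b  b a e c $  match b
  3  $ H c E    a e c $    expand E -> a e
  4  $ H c e a  a e c $    match a
  5  $ H c e    e c $      match e
  6  $ H c      c $        match c
  7  $ H        $          expand H -> ε
Accept reached after 7 steps.

7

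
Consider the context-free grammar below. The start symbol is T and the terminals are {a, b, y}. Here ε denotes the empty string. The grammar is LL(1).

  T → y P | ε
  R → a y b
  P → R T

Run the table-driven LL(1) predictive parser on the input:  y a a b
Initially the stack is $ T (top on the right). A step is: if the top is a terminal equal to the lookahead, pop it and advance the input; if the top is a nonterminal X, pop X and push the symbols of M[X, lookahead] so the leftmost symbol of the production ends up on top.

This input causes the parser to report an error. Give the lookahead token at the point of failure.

     Stack      Input      Action
  1  $ T        y a a b $  expand T → y P
  2  $ P y      y a a b $  match y
  3  $ P        a a b $    expand P → R T
  4  $ T R      a a b $    expand R → a y b
  5  $ T b y a  a a b $    match a
  6  $ T b y    a b $      error: top is terminal y but lookahead is a

a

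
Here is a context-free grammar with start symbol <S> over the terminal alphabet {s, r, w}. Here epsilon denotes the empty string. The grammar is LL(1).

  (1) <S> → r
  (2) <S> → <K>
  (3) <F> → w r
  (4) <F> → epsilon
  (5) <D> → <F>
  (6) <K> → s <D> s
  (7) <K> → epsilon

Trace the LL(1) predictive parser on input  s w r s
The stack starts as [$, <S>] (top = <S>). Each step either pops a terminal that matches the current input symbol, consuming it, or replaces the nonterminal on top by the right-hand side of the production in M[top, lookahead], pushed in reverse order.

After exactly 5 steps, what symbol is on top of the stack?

     Stack      Input      Action
  1  $ <S>      s w r s $  expand <S> → <K>
  2  $ <K>      s w r s $  expand <K> → s <D> s
  3  $ s <D> s  s w r s $  match s
  4  $ s <D>    w r s $    expand <D> → <F>
  5  $ s <F>    w r s $    expand <F> → w r
Stack after step 5: $ s r w (top = w).

w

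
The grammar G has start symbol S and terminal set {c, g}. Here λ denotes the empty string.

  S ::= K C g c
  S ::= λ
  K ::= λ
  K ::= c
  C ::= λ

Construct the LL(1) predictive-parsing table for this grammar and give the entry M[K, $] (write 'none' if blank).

FIRST(K) = {λ, c}
FIRST(C) = {λ}
FIRST(S) = {λ, c, g}  (via K C g c)
FOLLOW(S) includes $ since S is the start symbol.
FOLLOW(K): in S::=K C g c, K is followed by C g c with FIRST {g}. Thus FOLLOW(K) = {g}.
For K ::= λ: FIRST(λ) = {λ}, so it goes in M[K, t] for t ∈ {}; since λ ∈ FIRST, also for every t ∈ FOLLOW(K) = {g}.
For K ::= c: FIRST(c) = {c}, so it goes in M[K, t] for t ∈ {c}.
None of these place a production in M[K, $].

none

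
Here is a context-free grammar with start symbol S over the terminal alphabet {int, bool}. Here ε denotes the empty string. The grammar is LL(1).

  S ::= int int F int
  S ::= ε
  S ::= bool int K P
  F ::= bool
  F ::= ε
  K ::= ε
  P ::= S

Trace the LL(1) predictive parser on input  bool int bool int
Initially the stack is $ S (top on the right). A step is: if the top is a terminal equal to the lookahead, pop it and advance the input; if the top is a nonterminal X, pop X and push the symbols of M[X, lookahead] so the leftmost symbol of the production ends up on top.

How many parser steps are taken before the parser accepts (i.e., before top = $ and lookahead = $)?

      Stack           Input                Action
   1  $ S             bool int bool int $  expand S ::= bool int K P
   2  $ P K int bool  bool int bool int $  match bool
   3  $ P K int       int bool int $       match int
   4  $ P K           bool int $           expand K ::= ε
   5  $ P             bool int $           expand P ::= S
   6  $ S             bool int $           expand S ::= bool int K P
   7  $ P K int bool  bool int $           match bool
   8  $ P K int       int $                match int
   9  $ P K           $                    expand K ::= ε
  10  $ P             $                    expand P ::= S
  11  $ S             $                    expand S ::= ε
Accept reached after 11 steps.

11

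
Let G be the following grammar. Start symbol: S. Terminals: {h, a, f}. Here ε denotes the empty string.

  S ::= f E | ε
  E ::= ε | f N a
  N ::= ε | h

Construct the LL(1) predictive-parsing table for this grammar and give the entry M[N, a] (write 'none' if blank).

FIRST(S): from S::=f E we get {f}; from S::=ε we get {ε}. So FIRST(S) = {ε, f}.
FIRST(E): from E::=ε we get {ε}; from E::=f N a we get {f}. So FIRST(E) = {ε, f}.
FIRST(N): from N::=ε we get {ε}; from N::=h we get {h}. So FIRST(N) = {ε, h}.
FOLLOW(S) includes $ since S is the start symbol.
FOLLOW(N): in E::=f N a, N is followed by a with FIRST {a}. Thus FOLLOW(N) = {a}.
For N ::= ε: FIRST(ε) = {ε}, so it goes in M[N, t] for t ∈ {}; since ε ∈ FIRST, also for every t ∈ FOLLOW(N) = {a}.
For N ::= h: FIRST(h) = {h}, so it goes in M[N, t] for t ∈ {h}.

N ::= ε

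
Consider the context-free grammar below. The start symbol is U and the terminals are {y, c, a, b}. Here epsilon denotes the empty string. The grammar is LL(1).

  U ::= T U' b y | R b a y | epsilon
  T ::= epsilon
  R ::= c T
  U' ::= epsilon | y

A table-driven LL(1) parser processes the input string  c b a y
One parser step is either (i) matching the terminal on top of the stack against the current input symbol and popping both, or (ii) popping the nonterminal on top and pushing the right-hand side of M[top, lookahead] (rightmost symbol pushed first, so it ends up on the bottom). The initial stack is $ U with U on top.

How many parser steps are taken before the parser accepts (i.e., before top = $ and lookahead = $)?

step 1: stack=$ U  input=c b a y $  — expand U ::= R b a y
step 2: stack=$ y a b R  input=c b a y $  — expand R ::= c T
step 3: stack=$ y a b T c  input=c b a y $  — match c
step 4: stack=$ y a b T  input=b a y $  — expand T ::= epsilon
step 5: stack=$ y a b  input=b a y $  — match b
step 6: stack=$ y a  input=a y $  — match a
step 7: stack=$ y  input=y $  — match y
Accept reached after 7 steps.

7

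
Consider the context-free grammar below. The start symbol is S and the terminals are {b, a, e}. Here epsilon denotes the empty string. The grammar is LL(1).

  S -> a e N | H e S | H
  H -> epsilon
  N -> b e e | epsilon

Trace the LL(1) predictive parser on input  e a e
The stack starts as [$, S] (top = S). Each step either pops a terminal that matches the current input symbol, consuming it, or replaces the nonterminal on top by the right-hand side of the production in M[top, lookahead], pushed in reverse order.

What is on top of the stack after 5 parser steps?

e

     Stack    Input    Action
  1  $ S      e a e $  expand S -> H e S
  2  $ S e H  e a e $  expand H -> epsilon
  3  $ S e    e a e $  match e
  4  $ S      a e $    expand S -> a e N
  5  $ N e a  a e $    match a
Stack after step 5: $ N e (top = e).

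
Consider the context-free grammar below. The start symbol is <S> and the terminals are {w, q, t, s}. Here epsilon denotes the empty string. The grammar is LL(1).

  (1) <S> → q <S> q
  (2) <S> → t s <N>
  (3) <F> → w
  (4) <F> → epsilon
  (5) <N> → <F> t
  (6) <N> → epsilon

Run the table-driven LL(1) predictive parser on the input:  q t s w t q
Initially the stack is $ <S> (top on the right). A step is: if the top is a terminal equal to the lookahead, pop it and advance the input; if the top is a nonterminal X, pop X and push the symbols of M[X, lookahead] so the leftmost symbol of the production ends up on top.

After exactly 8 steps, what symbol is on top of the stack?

t

step 1: stack=$ <S>  input=q t s w t q $  — expand <S> → q <S> q
step 2: stack=$ q <S> q  input=q t s w t q $  — match q
step 3: stack=$ q <S>  input=t s w t q $  — expand <S> → t s <N>
step 4: stack=$ q <N> s t  input=t s w t q $  — match t
step 5: stack=$ q <N> s  input=s w t q $  — match s
step 6: stack=$ q <N>  input=w t q $  — expand <N> → <F> t
step 7: stack=$ q t <F>  input=w t q $  — expand <F> → w
step 8: stack=$ q t w  input=w t q $  — match w
Stack after step 8: $ q t (top = t).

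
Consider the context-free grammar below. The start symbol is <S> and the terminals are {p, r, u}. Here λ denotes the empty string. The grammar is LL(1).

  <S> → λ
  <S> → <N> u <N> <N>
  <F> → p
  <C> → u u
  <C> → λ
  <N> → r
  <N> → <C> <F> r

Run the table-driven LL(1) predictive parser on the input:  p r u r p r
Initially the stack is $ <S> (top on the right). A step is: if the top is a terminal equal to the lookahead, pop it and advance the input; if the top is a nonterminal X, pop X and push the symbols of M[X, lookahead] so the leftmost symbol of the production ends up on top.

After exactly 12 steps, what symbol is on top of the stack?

      Stack                  Input          Action
   1  $ <S>                  p r u r p r $  expand <S> → <N> u <N> <N>
   2  $ <N> <N> u <N>        p r u r p r $  expand <N> → <C> <F> r
   3  $ <N> <N> u r <F> <C>  p r u r p r $  expand <C> → λ
   4  $ <N> <N> u r <F>      p r u r p r $  expand <F> → p
   5  $ <N> <N> u r p        p r u r p r $  match p
   6  $ <N> <N> u r          r u r p r $    match r
   7  $ <N> <N> u            u r p r $      match u
   8  $ <N> <N>              r p r $        expand <N> → r
   9  $ <N> r                r p r $        match r
  10  $ <N>                  p r $          expand <N> → <C> <F> r
  11  $ r <F> <C>            p r $          expand <C> → λ
  12  $ r <F>                p r $          expand <F> → p
Stack after step 12: $ r p (top = p).

p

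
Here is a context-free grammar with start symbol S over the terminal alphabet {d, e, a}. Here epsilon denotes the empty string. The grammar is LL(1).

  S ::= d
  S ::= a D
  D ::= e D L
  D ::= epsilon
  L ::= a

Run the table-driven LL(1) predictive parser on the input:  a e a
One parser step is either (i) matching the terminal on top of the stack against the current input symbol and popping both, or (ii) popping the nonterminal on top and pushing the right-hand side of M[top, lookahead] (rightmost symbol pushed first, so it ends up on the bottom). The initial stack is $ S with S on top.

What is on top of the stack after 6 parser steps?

a

step 1: stack=$ S  input=a e a $  — expand S ::= a D
step 2: stack=$ D a  input=a e a $  — match a
step 3: stack=$ D  input=e a $  — expand D ::= e D L
step 4: stack=$ L D e  input=e a $  — match e
step 5: stack=$ L D  input=a $  — expand D ::= epsilon
step 6: stack=$ L  input=a $  — expand L ::= a
Stack after step 6: $ a (top = a).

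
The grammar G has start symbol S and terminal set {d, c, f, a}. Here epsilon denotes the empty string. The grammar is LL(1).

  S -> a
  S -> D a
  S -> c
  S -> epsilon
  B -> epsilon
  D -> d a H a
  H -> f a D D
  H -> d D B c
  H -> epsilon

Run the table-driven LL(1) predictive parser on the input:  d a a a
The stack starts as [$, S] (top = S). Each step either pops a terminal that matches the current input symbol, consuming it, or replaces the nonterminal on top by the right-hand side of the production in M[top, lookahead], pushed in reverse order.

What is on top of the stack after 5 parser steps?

     Stack        Input      Action
  1  $ S          d a a a $  expand S -> D a
  2  $ a D        d a a a $  expand D -> d a H a
  3  $ a a H a d  d a a a $  match d
  4  $ a a H a    a a a $    match a
  5  $ a a H      a a $      expand H -> epsilon
Stack after step 5: $ a a (top = a).

a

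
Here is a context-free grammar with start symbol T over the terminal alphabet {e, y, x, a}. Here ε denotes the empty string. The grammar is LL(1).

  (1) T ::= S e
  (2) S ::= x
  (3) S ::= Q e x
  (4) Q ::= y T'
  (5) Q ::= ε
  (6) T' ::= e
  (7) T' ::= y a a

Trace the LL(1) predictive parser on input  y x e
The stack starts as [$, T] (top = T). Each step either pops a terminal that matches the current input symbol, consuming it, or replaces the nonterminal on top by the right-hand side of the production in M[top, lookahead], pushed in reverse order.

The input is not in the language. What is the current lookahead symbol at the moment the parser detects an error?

x

     Stack         Input    Action
  1  $ T           y x e $  expand T ::= S e
  2  $ e S         y x e $  expand S ::= Q e x
  3  $ e x e Q     y x e $  expand Q ::= y T'
  4  $ e x e T' y  y x e $  match y
  5  $ e x e T'    x e $    error: M[T', x] is empty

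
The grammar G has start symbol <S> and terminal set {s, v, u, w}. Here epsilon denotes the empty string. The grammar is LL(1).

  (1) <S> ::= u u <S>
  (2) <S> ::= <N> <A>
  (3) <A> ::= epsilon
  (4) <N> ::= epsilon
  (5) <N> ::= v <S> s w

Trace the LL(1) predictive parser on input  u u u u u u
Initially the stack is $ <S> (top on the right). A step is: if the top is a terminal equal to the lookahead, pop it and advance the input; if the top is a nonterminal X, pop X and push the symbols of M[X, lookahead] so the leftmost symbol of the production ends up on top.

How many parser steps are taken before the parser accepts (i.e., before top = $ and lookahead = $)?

12

      Stack      Input          Action
   1  $ <S>      u u u u u u $  expand <S> ::= u u <S>
   2  $ <S> u u  u u u u u u $  match u
   3  $ <S> u    u u u u u $    match u
   4  $ <S>      u u u u $      expand <S> ::= u u <S>
   5  $ <S> u u  u u u u $      match u
   6  $ <S> u    u u u $        match u
   7  $ <S>      u u $          expand <S> ::= u u <S>
   8  $ <S> u u  u u $          match u
   9  $ <S> u    u $            match u
  10  $ <S>      $              expand <S> ::= <N> <A>
  11  $ <A> <N>  $              expand <N> ::= epsilon
  12  $ <A>      $              expand <A> ::= epsilon
Accept reached after 12 steps.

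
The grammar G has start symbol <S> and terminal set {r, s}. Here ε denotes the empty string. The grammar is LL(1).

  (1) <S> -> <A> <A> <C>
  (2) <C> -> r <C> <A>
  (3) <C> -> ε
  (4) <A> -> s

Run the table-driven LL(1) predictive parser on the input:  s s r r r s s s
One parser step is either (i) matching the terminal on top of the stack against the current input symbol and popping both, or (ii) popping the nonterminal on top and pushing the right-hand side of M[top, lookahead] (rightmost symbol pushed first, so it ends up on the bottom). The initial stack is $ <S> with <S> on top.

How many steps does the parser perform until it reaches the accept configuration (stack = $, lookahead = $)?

step 1: stack=$ <S>  input=s s r r r s s s $  — expand <S> -> <A> <A> <C>
step 2: stack=$ <C> <A> <A>  input=s s r r r s s s $  — expand <A> -> s
step 3: stack=$ <C> <A> s  input=s s r r r s s s $  — match s
step 4: stack=$ <C> <A>  input=s r r r s s s $  — expand <A> -> s
step 5: stack=$ <C> s  input=s r r r s s s $  — match s
step 6: stack=$ <C>  input=r r r s s s $  — expand <C> -> r <C> <A>
step 7: stack=$ <A> <C> r  input=r r r s s s $  — match r
step 8: stack=$ <A> <C>  input=r r s s s $  — expand <C> -> r <C> <A>
step 9: stack=$ <A> <A> <C> r  input=r r s s s $  — match r
step 10: stack=$ <A> <A> <C>  input=r s s s $  — expand <C> -> r <C> <A>
step 11: stack=$ <A> <A> <A> <C> r  input=r s s s $  — match r
step 12: stack=$ <A> <A> <A> <C>  input=s s s $  — expand <C> -> ε
step 13: stack=$ <A> <A> <A>  input=s s s $  — expand <A> -> s
step 14: stack=$ <A> <A> s  input=s s s $  — match s
step 15: stack=$ <A> <A>  input=s s $  — expand <A> -> s
step 16: stack=$ <A> s  input=s s $  — match s
step 17: stack=$ <A>  input=s $  — expand <A> -> s
step 18: stack=$ s  input=s $  — match s
Accept reached after 18 steps.

18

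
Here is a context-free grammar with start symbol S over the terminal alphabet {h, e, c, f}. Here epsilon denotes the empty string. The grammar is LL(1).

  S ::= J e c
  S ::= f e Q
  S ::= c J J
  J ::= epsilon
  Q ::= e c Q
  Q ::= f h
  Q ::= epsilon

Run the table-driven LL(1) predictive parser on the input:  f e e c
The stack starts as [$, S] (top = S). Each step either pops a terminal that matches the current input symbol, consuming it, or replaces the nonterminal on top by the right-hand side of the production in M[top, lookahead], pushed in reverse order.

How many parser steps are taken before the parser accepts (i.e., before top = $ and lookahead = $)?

7

step 1: stack=$ S  input=f e e c $  — expand S ::= f e Q
step 2: stack=$ Q e f  input=f e e c $  — match f
step 3: stack=$ Q e  input=e e c $  — match e
step 4: stack=$ Q  input=e c $  — expand Q ::= e c Q
step 5: stack=$ Q c e  input=e c $  — match e
step 6: stack=$ Q c  input=c $  — match c
step 7: stack=$ Q  input=$  — expand Q ::= epsilon
Accept reached after 7 steps.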